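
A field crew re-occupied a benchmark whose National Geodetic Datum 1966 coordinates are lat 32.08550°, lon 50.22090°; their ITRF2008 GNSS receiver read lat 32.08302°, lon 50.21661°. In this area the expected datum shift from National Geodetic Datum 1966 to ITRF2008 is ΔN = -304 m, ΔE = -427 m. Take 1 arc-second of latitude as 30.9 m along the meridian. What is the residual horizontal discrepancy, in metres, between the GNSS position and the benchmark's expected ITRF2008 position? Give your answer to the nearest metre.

Observed coordinate differences: Δφ = -0.00248°, Δλ = -0.00429°.
Converting to metres (1° lat = 111240 m, cos φ = 0.847256): observed ΔN = -275.9 m, observed ΔE = -404.3 m.
Subtracting the expected shift leaves a residual of -275.9 − (-304) = 28.1 m north and -404.3 − (-427) = 22.7 m east.
Residual distance = √(28.1² + 22.7²) = 36.1 m.

36 m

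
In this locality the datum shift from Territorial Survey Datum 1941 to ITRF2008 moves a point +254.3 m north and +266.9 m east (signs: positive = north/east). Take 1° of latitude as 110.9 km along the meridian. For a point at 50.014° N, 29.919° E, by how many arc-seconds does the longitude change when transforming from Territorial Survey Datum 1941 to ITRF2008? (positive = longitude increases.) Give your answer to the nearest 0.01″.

Δλ = 13.48″

At latitude 50.014°, cos φ = 0.642600.
1° of longitude at this latitude = 110.9 × cos φ = 71.26 km, so Δλ = 266.9 / 71264.4 = 0.0037452° = 13.483″.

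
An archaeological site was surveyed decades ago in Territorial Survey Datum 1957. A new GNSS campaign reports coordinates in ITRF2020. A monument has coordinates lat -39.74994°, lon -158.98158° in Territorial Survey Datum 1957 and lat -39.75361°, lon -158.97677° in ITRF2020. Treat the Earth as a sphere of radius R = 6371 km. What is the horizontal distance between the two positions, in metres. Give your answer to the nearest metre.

579 m

Δφ = -39.75361° − -39.74994° = -0.00367°; Δλ = -158.97677° − -158.98158° = +0.00481°.
1° along a meridian = πR/180 = 111195 m.
ΔN = Δφ × 111195 = -408.1 m; ΔE = Δλ × 111195 × cos(-39.74994°) = +0.00481 × 111195 × 0.768843 = 411.2 m.
Distance = √(ΔE² + ΔN²) = √(411.2² + (-408.1)²) = 579.3 m.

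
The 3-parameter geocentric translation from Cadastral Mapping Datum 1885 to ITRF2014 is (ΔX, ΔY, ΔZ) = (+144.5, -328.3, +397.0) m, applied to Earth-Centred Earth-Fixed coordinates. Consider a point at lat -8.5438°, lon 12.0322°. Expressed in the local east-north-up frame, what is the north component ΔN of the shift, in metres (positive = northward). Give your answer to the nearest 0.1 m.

At φ = -8.5438°, λ = 12.0322°: sin φ = -0.148565, cos φ = 0.988903, sin λ = 0.208461, cos λ = 0.978031.
ΔN = −sin φ cos λ·ΔX − sin φ sin λ·ΔY + cos φ·ΔZ = −(-0.148565)(0.978031)(144.5) − (-0.148565)(0.208461)(-328.3) + (0.988903)(397.0) = 403.42 m.

ΔN = 403.4 m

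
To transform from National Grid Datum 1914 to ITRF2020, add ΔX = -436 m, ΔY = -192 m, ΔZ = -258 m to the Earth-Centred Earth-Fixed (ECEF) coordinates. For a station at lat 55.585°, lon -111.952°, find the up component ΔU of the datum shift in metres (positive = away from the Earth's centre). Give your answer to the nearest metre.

ΔU = -20 m

The local up (radial) axis is (cos φ cos λ, cos φ sin λ, sin φ), giving ΔU = 92.119 + 100.648 − 212.841 = -20.07 m.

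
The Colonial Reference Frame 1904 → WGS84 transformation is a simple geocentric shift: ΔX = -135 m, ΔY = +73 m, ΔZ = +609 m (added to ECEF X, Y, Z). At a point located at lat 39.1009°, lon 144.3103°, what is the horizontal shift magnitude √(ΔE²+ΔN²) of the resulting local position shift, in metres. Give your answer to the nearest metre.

The local east axis at (φ, λ) is (−sin λ, cos λ, 0), so ΔE = −sin(144.3103°)·(-135) + cos(144.3103°)·73 = 19.47 m.
The local north axis is (−sin φ cos λ, −sin φ sin λ, cos φ), giving ΔN = -69.152 − 26.860 + 472.606 = 376.59 m.
Horizontal magnitude = √(ΔE² + ΔN²) = √(19.47² + 376.59²) = 377.10 m.

377 m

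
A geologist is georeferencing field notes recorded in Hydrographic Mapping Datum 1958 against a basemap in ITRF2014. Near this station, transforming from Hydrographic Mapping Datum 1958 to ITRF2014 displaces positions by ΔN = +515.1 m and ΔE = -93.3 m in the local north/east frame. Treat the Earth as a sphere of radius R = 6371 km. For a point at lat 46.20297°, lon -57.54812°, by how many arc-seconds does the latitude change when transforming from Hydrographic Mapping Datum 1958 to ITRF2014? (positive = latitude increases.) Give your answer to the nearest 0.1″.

On a sphere of radius R, 1 rad of latitude = R, so Δφ = ΔN / R = 515.1 / 6371000 = 8.0851e-05 rad = 16.677″.

Δφ = 16.7″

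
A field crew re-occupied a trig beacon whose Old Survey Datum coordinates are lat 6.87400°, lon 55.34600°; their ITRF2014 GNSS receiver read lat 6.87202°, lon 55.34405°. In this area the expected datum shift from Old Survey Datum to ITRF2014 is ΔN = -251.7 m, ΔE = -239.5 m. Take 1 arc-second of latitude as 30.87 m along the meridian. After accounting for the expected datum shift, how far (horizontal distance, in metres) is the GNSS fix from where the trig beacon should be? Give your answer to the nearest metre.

40 m

Observed coordinate differences: Δφ = -0.00198°, Δλ = -0.00195°.
Converting to metres (1° lat = 111132 m, cos φ = 0.992812): observed ΔN = -220.0 m, observed ΔE = -215.1 m.
Subtracting the expected shift leaves a residual of -220.0 − (-251.7) = 31.7 m north and -215.1 − (-239.5) = 24.4 m east.
Residual distance = √(31.7² + 24.4²) = 39.9 m.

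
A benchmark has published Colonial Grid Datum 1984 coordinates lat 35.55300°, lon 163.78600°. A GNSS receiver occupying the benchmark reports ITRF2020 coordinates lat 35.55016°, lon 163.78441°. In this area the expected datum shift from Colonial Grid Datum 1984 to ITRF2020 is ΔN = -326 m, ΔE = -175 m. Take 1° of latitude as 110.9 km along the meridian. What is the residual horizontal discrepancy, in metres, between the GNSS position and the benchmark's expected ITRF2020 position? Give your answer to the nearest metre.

33 m

Observed coordinate differences: Δφ = -0.00284°, Δλ = -0.00159°.
Converting to metres (1° lat = 110900 m, cos φ = 0.813578): observed ΔN = -315.0 m, observed ΔE = -143.5 m.
Subtracting the expected shift leaves a residual of -315.0 − (-326) = 11.0 m north and -143.5 − (-175) = 31.5 m east.
Residual distance = √(11.0² + 31.5²) = 33.4 m.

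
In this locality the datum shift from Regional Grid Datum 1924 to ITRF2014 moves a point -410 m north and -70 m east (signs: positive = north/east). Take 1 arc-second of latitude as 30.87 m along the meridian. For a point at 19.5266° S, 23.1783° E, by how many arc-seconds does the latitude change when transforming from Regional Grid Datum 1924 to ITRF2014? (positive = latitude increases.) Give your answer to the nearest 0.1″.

1″ of latitude = 30.87 m, so Δφ = -410.0 / 30.87 = -13.282″.

Δφ = -13.3″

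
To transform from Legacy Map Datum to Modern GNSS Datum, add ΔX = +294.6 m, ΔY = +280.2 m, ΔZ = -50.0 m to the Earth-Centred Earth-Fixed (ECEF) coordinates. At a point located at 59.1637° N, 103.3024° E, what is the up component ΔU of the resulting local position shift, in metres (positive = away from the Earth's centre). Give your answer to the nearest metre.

ΔU = 62 m

The local up (radial) axis is (cos φ cos λ, cos φ sin λ, sin φ), giving ΔU = -34.746 + 139.773 − 42.932 = 62.10 m.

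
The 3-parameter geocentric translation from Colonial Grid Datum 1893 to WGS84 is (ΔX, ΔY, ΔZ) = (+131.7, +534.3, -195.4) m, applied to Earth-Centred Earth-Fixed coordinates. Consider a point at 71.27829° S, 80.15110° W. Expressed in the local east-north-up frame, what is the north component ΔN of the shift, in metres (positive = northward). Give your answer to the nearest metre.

ΔN = -540 m

At φ = -71.27829°, λ = -80.15110°: sin φ = -0.947089, cos φ = 0.320972, sin λ = -0.985262, cos λ = 0.171050.
ΔN = −sin φ cos λ·ΔX − sin φ sin λ·ΔY + cos φ·ΔZ = −(-0.947089)(0.171050)(131.7) − (-0.947089)(-0.985262)(534.3) + (0.320972)(-195.4) = -539.95 m.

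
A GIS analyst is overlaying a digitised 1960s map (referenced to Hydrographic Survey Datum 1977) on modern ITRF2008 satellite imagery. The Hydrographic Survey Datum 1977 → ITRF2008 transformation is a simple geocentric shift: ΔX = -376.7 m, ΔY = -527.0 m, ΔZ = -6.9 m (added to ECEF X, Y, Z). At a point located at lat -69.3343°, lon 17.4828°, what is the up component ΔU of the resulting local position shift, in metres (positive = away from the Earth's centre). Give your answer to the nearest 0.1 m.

ΔU = -176.2 m

The local up (radial) axis is (cos φ cos λ, cos φ sin λ, sin φ), giving ΔU = -126.802 − 55.874 + 6.456 = -176.22 m.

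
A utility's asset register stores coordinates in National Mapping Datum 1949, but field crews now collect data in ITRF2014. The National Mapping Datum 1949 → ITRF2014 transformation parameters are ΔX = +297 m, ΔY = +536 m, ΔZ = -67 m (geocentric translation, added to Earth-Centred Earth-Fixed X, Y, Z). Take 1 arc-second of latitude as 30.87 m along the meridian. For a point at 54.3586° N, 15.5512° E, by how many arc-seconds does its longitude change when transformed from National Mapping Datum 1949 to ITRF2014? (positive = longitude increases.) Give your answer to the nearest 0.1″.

Δλ = 24.3″

sin φ = 0.812680, cos φ = 0.582710, sin λ = 0.268099, cos λ = 0.963391.
East component: ΔE = −sin λ·ΔX + cos λ·ΔY = −(0.268099)(297) + (0.963391)(536) = 436.75 m.
1° of latitude spans 3600 × 30.87 = 111132 m; at latitude φ, 1° of longitude spans that × cos φ = 64757.8 m, so Δλ = 436.75 / 64757.8 × 3600 = 24.280″.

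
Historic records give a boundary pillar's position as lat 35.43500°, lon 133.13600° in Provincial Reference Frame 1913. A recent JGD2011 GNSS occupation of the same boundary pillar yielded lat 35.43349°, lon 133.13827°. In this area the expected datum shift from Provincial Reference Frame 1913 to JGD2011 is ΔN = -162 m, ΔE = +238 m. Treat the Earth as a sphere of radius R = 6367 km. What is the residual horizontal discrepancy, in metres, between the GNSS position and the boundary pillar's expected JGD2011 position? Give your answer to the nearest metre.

Observed coordinate differences: Δφ = -0.00151°, Δλ = +0.00227°.
Converting to metres (1° lat = 111125 m, cos φ = 0.814774): observed ΔN = -167.8 m, observed ΔE = 205.5 m.
Subtracting the expected shift leaves a residual of -167.8 − (-162) = -5.8 m north and 205.5 − (238) = -32.5 m east.
Residual distance = √((-5.8)² + (-32.5)²) = 33.0 m.

33 m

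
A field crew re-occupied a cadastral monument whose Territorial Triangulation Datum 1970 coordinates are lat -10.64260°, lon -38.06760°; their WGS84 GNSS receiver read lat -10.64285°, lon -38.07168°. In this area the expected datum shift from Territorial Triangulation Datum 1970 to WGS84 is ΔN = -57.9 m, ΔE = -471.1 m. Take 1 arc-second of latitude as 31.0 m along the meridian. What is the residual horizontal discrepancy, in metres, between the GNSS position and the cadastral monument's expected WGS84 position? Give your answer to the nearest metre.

Observed coordinate differences: Δφ = -0.00025°, Δλ = -0.00408°.
Converting to metres (1° lat = 111600 m, cos φ = 0.982798): observed ΔN = -27.9 m, observed ΔE = -447.5 m.
Subtracting the expected shift leaves a residual of -27.9 − (-57.9) = 30.0 m north and -447.5 − (-471.1) = 23.6 m east.
Residual distance = √(30.0² + 23.6²) = 38.2 m.

38 m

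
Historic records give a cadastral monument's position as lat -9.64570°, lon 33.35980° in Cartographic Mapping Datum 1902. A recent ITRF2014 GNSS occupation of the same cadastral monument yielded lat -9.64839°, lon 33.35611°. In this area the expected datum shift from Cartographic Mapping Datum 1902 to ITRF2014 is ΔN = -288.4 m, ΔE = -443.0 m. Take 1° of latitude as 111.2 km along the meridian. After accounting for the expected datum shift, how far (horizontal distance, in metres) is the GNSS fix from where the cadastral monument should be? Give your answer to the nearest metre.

40 m

Observed coordinate differences: Δφ = -0.00269°, Δλ = -0.00369°.
Converting to metres (1° lat = 111200 m, cos φ = 0.985863): observed ΔN = -299.1 m, observed ΔE = -404.5 m.
Subtracting the expected shift leaves a residual of -299.1 − (-288.4) = -10.7 m north and -404.5 − (-443.0) = 38.5 m east.
Residual distance = √((-10.7)² + 38.5²) = 39.9 m.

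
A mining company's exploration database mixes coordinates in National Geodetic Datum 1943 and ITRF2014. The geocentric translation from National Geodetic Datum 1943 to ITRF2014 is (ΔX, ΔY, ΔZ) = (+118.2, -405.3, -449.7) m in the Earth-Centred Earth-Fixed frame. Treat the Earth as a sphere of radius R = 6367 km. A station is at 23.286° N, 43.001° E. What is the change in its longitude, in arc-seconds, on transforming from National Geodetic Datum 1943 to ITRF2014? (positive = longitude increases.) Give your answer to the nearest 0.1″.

sin φ = 0.395321, cos φ = 0.918543, sin λ = 0.682011, cos λ = 0.731342.
East component: ΔE = −sin λ·ΔX + cos λ·ΔY = −(0.682011)(118.2) + (0.731342)(-405.3) = -377.03 m.
1° of latitude spans πR/180 = 111125 m; at latitude φ, 1° of longitude spans that × cos φ = 102073.2 m, so Δλ = -377.03 / 102073.2 × 3600 = -13.297″.

Δλ = -13.3″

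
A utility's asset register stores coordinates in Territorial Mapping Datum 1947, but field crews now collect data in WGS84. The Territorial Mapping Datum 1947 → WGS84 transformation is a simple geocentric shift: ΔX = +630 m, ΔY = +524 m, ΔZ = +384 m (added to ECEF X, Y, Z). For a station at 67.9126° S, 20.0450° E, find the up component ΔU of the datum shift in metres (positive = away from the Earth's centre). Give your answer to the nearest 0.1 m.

At φ = -67.9126°, λ = 20.0450°: sin φ = -0.926611, cos φ = 0.376020, sin λ = 0.342758, cos λ = 0.939424.
ΔU = cos φ cos λ·ΔX + cos φ sin λ·ΔY + sin φ·ΔZ = (0.376020)(0.939424)(630) + (0.376020)(0.342758)(524) + (-0.926611)(384) = -65.74 m.

ΔU = -65.7 m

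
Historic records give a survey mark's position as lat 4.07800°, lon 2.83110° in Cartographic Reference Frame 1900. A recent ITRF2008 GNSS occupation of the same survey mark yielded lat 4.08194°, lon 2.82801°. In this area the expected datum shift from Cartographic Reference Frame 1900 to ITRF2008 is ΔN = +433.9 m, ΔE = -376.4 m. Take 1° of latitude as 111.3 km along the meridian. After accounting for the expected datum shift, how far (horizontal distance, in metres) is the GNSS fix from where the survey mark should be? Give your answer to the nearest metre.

34 m

Observed coordinate differences: Δφ = +0.00394°, Δλ = -0.00309°.
Converting to metres (1° lat = 111300 m, cos φ = 0.997468): observed ΔN = 438.5 m, observed ΔE = -343.0 m.
Subtracting the expected shift leaves a residual of 438.5 − (433.9) = 4.6 m north and -343.0 − (-376.4) = 33.4 m east.
Residual distance = √(4.6² + 33.4²) = 33.7 m.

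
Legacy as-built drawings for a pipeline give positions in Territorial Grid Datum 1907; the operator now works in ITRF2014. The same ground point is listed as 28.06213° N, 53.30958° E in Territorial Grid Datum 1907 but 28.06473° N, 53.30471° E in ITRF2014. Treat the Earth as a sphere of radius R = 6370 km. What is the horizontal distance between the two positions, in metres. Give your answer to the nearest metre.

Δφ = 28.06473° − 28.06213° = +0.00260°; Δλ = 53.30471° − 53.30958° = -0.00487°.
1° along a meridian = πR/180 = 111177 m.
ΔN = Δφ × 111177 = 289.1 m; ΔE = Δλ × 111177 × cos(28.06213°) = -0.00487 × 111177 × 0.882438 = -477.8 m.
Distance = √(ΔE² + ΔN²) = √((-477.8)² + 289.1²) = 558.4 m.

558 m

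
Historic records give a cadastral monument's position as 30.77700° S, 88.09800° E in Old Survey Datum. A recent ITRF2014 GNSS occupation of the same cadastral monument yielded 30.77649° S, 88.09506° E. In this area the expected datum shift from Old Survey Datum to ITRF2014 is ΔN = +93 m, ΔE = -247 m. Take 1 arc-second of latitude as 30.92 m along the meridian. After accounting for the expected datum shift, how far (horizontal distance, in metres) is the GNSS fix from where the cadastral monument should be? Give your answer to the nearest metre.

Observed coordinate differences: Δφ = +0.00051°, Δλ = -0.00294°.
Converting to metres (1° lat = 111312 m, cos φ = 0.859165): observed ΔN = 56.8 m, observed ΔE = -281.2 m.
Subtracting the expected shift leaves a residual of 56.8 − (93) = -36.2 m north and -281.2 − (-247) = -34.2 m east.
Residual distance = √((-36.2)² + (-34.2)²) = 49.8 m.

50 m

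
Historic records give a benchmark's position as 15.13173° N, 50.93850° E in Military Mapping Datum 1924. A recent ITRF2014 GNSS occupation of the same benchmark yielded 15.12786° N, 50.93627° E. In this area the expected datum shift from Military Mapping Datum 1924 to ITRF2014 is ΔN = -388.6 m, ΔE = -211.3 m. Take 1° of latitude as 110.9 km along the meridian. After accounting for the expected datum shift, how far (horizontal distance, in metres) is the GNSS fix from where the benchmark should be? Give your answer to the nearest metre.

49 m

Observed coordinate differences: Δφ = -0.00387°, Δλ = -0.00223°.
Converting to metres (1° lat = 110900 m, cos φ = 0.965328): observed ΔN = -429.2 m, observed ΔE = -238.7 m.
Subtracting the expected shift leaves a residual of -429.2 − (-388.6) = -40.6 m north and -238.7 − (-211.3) = -27.4 m east.
Residual distance = √((-40.6)² + (-27.4)²) = 49.0 m.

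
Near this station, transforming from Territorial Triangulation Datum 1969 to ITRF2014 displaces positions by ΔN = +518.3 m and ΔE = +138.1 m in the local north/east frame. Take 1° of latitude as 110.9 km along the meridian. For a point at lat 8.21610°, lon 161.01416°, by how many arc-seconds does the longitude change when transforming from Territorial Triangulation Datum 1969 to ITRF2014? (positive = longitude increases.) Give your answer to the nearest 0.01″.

At latitude 8.21610°, cos φ = 0.989736.
1° of longitude at this latitude = 110.9 × cos φ = 109.76 km, so Δλ = 138.1 / 109761.7 = 0.0012582° = 4.529″.

Δλ = 4.53″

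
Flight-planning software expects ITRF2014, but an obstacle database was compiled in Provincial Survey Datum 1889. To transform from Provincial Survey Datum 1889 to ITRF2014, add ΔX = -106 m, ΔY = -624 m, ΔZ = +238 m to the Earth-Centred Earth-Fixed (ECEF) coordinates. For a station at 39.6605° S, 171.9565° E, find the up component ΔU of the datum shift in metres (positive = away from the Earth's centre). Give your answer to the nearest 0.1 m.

ΔU = -138.3 m

The local up (radial) axis is (cos φ cos λ, cos φ sin λ, sin φ), giving ΔU = 80.800 − 67.217 − 151.900 = -138.32 m.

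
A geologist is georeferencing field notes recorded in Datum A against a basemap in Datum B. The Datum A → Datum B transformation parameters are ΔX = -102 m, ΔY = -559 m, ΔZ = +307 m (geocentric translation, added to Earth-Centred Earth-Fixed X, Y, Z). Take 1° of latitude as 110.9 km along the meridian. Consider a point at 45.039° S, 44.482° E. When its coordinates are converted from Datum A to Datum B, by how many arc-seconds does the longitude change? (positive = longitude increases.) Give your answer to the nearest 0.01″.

Δλ = -15.04″

sin φ = -0.707588, cos φ = 0.706625, sin λ = 0.700685, cos λ = 0.713471.
East component: ΔE = −sin λ·ΔX + cos λ·ΔY = −(0.700685)(-102) + (0.713471)(-559) = -327.36 m.
1° of latitude spans 110900 m; at latitude φ, 1° of longitude spans that × cos φ = 78364.7 m, so Δλ = -327.36 / 78364.7 × 3600 = -15.039″.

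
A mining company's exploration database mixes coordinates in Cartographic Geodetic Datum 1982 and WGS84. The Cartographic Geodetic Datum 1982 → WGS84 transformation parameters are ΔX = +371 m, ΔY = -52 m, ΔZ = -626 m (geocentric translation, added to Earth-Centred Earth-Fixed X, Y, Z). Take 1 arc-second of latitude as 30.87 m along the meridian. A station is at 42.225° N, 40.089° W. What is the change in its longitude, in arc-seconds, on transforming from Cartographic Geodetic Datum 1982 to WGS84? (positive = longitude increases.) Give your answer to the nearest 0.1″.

sin φ = 0.672044, cos φ = 0.740511, sin λ = -0.643977, cos λ = 0.765045.
East component: ΔE = −sin λ·ΔX + cos λ·ΔY = −(-0.643977)(371) + (0.765045)(-52) = 199.13 m.
1° of latitude spans 3600 × 30.87 = 111132 m; at latitude φ, 1° of longitude spans that × cos φ = 82294.5 m, so Δλ = 199.13 / 82294.5 × 3600 = 8.711″.

Δλ = 8.7″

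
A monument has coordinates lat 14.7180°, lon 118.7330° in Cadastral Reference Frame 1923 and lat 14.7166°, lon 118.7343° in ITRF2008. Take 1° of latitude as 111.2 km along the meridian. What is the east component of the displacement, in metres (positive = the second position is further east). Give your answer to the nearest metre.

Δφ = 14.7166° − 14.7180° = -0.0014°; Δλ = 118.7343° − 118.7330° = +0.0013°.
ΔN = Δφ × 111200 = -155.7 m; ΔE = Δλ × 111200 × cos(14.7180°) = +0.0013 × 111200 × 0.967188 = 139.8 m.

ΔE = 140 m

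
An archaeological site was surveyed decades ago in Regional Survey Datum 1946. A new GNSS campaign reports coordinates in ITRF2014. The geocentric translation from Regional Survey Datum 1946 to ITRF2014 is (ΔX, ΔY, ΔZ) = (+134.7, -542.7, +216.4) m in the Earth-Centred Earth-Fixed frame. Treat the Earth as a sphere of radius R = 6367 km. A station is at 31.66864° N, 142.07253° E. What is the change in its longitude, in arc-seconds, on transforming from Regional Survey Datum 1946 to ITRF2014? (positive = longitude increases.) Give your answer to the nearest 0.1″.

Δλ = 13.1″

sin φ = 0.525006, cos φ = 0.851099, sin λ = 0.614663, cos λ = -0.788789.
East component: ΔE = −sin λ·ΔX + cos λ·ΔY = −(0.614663)(134.7) + (-0.788789)(-542.7) = 345.28 m.
1° of latitude spans πR/180 = 111125 m; at latitude φ, 1° of longitude spans that × cos φ = 94578.4 m, so Δλ = 345.28 / 94578.4 × 3600 = 13.143″.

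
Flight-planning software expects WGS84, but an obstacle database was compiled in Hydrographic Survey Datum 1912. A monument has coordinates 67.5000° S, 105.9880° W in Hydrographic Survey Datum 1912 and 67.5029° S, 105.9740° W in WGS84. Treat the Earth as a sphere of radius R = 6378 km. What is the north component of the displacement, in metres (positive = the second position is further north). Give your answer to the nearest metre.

Δφ = -67.5029° − -67.5000° = -0.0029°; Δλ = -105.9740° − -105.9880° = +0.0140°.
1° along a meridian = πR/180 = 111317 m.
ΔN = Δφ × 111317 = -322.8 m; ΔE = Δλ × 111317 × cos(-67.5000°) = +0.0140 × 111317 × 0.382683 = 596.4 m.

ΔN = -323 m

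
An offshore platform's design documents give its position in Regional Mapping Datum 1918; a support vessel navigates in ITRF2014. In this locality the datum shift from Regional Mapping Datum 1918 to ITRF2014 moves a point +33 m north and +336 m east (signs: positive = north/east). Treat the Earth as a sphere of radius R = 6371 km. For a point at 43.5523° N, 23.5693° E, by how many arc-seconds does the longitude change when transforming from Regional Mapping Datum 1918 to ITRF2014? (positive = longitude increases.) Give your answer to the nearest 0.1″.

At latitude 43.5523°, cos φ = 0.724746.
One radian of longitude at latitude φ spans R cos φ, so Δλ = ΔE / (R cos φ) = 336.0 / (6371000 × 0.724746) = 7.2769e-05 rad = 15.010″.

Δλ = 15.0″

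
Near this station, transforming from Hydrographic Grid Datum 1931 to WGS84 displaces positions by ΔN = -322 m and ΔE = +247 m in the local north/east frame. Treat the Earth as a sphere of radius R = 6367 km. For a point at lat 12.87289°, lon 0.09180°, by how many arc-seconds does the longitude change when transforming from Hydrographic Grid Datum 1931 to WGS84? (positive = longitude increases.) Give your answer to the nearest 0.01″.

At latitude 12.87289°, cos φ = 0.974867.
One radian of longitude at latitude φ spans R cos φ, so Δλ = ΔE / (R cos φ) = 247.0 / (6367000 × 0.974867) = 3.9794e-05 rad = 8.208″.

Δλ = 8.21″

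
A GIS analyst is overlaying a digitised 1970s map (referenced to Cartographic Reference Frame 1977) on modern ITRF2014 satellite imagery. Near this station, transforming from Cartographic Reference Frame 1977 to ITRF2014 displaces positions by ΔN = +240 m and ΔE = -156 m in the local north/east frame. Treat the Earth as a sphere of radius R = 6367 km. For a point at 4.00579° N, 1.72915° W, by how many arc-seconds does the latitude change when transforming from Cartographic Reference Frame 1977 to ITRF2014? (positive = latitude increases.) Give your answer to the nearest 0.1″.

Δφ = 7.8″

On a sphere of radius R, 1 rad of latitude = R, so Δφ = ΔN / R = 240.0 / 6367000 = 3.7694e-05 rad = 7.775″.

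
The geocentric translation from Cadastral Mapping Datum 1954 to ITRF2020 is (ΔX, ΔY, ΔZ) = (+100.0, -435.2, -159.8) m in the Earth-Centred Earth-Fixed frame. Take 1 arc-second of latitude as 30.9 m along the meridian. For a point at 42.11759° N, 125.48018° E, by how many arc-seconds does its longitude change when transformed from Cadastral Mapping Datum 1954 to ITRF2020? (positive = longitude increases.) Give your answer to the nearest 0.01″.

sin φ = 0.670654, cos φ = 0.741770, sin λ = 0.814316, cos λ = -0.580421.
East component: ΔE = −sin λ·ΔX + cos λ·ΔY = −(0.814316)(100.0) + (-0.580421)(-435.2) = 171.17 m.
1° of latitude spans 3600 × 30.90 = 111240 m; at latitude φ, 1° of longitude spans that × cos φ = 82514.5 m, so Δλ = 171.17 / 82514.5 × 3600 = 7.468″.

Δλ = 7.47″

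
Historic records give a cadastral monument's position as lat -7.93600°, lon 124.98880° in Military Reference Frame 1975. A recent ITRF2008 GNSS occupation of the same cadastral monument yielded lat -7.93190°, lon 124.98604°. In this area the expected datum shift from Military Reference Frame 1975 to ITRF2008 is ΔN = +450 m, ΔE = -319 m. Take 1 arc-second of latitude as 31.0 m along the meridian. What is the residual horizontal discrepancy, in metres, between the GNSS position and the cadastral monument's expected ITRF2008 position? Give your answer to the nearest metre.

Observed coordinate differences: Δφ = +0.00410°, Δλ = -0.00276°.
Converting to metres (1° lat = 111600 m, cos φ = 0.990423): observed ΔN = 457.6 m, observed ΔE = -305.1 m.
Subtracting the expected shift leaves a residual of 457.6 − (450) = 7.6 m north and -305.1 − (-319) = 13.9 m east.
Residual distance = √(7.6² + 13.9²) = 15.9 m.

16 m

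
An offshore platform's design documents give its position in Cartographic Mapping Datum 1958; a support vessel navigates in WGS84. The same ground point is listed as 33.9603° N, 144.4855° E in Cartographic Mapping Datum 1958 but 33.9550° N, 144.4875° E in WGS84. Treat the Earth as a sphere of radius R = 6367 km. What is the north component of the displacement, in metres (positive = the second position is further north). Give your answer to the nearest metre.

ΔN = -589 m

Δφ = 33.9550° − 33.9603° = -0.0053°; Δλ = 144.4875° − 144.4855° = +0.0020°.
1° along a meridian = πR/180 = 111125 m.
ΔN = Δφ × 111125 = -589.0 m; ΔE = Δλ × 111125 × cos(33.9603°) = +0.0020 × 111125 × 0.829425 = 184.3 m.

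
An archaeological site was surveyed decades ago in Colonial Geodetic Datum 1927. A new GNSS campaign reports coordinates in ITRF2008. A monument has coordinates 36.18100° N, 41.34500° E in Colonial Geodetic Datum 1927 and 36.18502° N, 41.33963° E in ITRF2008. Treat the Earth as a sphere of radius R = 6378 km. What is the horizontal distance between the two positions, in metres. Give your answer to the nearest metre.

658 m

Δφ = 36.18502° − 36.18100° = +0.00402°; Δλ = 41.33963° − 41.34500° = -0.00537°.
1° along a meridian = πR/180 = 111317 m.
ΔN = Δφ × 111317 = 447.5 m; ΔE = Δλ × 111317 × cos(36.18100°) = -0.00537 × 111317 × 0.807156 = -482.5 m.
Distance = √(ΔE² + ΔN²) = √((-482.5)² + 447.5²) = 658.1 m.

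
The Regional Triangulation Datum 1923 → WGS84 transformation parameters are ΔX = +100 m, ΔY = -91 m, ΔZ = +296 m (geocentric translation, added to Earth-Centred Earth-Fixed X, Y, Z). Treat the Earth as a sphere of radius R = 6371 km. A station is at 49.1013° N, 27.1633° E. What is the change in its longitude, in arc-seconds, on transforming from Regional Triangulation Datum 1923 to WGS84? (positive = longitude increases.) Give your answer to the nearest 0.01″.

sin φ = 0.755868, cos φ = 0.654724, sin λ = 0.456528, cos λ = 0.889709.
East component: ΔE = −sin λ·ΔX + cos λ·ΔY = −(0.456528)(100) + (0.889709)(-91) = -126.62 m.
1° of latitude spans πR/180 = 111195 m; at latitude φ, 1° of longitude spans that × cos φ = 72801.9 m, so Δλ = -126.62 / 72801.9 × 3600 = -6.261″.

Δλ = -6.26″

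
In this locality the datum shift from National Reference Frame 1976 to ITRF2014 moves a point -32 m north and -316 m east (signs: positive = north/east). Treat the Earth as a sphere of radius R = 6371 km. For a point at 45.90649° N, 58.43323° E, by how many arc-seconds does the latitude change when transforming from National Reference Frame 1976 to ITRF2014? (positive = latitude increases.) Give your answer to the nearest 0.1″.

Δφ = -1.0″

On a sphere of radius R, 1 rad of latitude = R, so Δφ = ΔN / R = -32.0 / 6371000 = -5.0228e-06 rad = -1.036″.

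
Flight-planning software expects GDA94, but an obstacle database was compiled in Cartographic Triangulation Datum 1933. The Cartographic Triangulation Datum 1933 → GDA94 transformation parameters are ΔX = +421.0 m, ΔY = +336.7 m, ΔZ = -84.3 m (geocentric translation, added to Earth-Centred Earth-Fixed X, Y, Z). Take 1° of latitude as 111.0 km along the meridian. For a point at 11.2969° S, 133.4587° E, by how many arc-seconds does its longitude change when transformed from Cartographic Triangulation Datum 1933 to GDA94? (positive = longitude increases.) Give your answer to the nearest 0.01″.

Δλ = -17.77″

sin φ = -0.195893, cos φ = 0.980625, sin λ = 0.725870, cos λ = -0.687832.
East component: ΔE = −sin λ·ΔX + cos λ·ΔY = −(0.725870)(421.0) + (-0.687832)(336.7) = -537.18 m.
1° of latitude spans 111000 m; at latitude φ, 1° of longitude spans that × cos φ = 108849.4 m, so Δλ = -537.18 / 108849.4 × 3600 = -17.766″.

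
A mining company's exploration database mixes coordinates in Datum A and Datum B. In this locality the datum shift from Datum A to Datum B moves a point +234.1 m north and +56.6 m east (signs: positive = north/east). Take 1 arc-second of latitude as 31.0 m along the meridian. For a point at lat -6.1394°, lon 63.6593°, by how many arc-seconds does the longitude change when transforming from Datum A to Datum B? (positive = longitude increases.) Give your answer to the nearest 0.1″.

At latitude -6.1394°, cos φ = 0.994265.
1″ of longitude at this latitude = 31.00 × cos φ = 30.8222 m, so Δλ = 56.6 / 30.8222 = 1.836″.

Δλ = 1.8″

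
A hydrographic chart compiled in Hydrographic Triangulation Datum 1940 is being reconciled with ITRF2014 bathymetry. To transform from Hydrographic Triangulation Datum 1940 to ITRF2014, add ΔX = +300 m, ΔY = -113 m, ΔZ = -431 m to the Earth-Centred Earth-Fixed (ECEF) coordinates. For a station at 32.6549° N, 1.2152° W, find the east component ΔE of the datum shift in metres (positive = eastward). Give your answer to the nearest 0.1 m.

ΔE = -106.6 m

The local east axis at (φ, λ) is (−sin λ, cos λ, 0), so ΔE = −sin(-1.2152°)·300 + cos(-1.2152°)·(-113) = -106.61 m.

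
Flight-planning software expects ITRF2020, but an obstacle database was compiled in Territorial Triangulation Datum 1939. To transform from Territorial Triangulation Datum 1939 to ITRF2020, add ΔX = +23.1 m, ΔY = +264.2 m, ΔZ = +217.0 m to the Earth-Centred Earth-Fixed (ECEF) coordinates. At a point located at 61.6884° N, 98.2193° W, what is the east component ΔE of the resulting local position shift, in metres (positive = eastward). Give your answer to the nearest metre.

ΔE = -15 m

At φ = 61.6884°, λ = -98.2193°: sin φ = 0.880381, cos φ = 0.474266, sin λ = -0.989728, cos λ = -0.142962.
ΔE = −sin λ·ΔX + cos λ·ΔY = −(-0.989728)·(23.1) + (-0.142962)·(264.2) = -14.91 m.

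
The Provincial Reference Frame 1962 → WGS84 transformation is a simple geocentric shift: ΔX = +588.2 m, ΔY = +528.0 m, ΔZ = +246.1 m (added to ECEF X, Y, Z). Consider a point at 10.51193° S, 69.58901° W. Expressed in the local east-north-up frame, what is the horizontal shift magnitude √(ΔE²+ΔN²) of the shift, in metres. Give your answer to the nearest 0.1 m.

At φ = -10.51193°, λ = -69.58901°: sin φ = -0.182440, cos φ = 0.983217, sin λ = -0.937215, cos λ = 0.348752.
ΔE = −sin λ·ΔX + cos λ·ΔY = −(-0.937215)·(588.2) + (0.348752)·(528.0) = 735.41 m.
ΔN = −sin φ cos λ·ΔX − sin φ sin λ·ΔY + cos φ·ΔZ = −(-0.182440)(0.348752)(588.2) − (-0.182440)(-0.937215)(528.0) + (0.983217)(246.1) = 189.11 m.
Horizontal magnitude = √(ΔE² + ΔN²) = √(735.41² + 189.11²) = 759.34 m.

759.3 m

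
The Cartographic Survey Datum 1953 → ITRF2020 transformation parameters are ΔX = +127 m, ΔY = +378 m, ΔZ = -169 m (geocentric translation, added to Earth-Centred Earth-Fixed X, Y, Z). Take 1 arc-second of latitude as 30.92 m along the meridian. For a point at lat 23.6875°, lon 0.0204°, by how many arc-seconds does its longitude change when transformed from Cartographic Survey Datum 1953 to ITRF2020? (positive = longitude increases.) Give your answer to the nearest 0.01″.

sin φ = 0.401748, cos φ = 0.915750, sin λ = 0.000356, cos λ = 1.000000.
East component: ΔE = −sin λ·ΔX + cos λ·ΔY = −(0.000356)(127) + (1.000000)(378) = 377.95 m.
1° of latitude spans 3600 × 30.92 = 111312 m; at latitude φ, 1° of longitude spans that × cos φ = 101934.0 m, so Δλ = 377.95 / 101934.0 × 3600 = 13.348″.

Δλ = 13.35″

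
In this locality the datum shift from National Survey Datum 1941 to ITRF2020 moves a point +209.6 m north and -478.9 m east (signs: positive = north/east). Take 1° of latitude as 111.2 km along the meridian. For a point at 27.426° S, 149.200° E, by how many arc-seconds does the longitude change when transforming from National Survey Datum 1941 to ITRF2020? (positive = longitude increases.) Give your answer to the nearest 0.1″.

Δλ = -17.5″

At latitude -27.426°, cos φ = 0.887606.
1° of longitude at this latitude = 111.2 × cos φ = 98.70 km, so Δλ = -478.9 / 98701.8 = -0.0048520° = -17.467″.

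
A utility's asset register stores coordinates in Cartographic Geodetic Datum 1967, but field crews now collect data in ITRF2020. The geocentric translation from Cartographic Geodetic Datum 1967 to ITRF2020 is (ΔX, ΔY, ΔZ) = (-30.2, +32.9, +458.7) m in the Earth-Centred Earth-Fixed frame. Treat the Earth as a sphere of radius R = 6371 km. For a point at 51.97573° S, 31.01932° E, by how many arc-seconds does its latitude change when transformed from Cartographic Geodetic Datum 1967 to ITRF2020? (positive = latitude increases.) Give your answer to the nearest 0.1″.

sin φ = -0.787750, cos φ = 0.615995, sin λ = 0.515327, cos λ = 0.856994.
North component: ΔN = −sin φ cos λ·ΔX − sin φ sin λ·ΔY + cos φ·ΔZ = −(-0.787750)(0.856994)(-30.2) − (-0.787750)(0.515327)(32.9) + (0.615995)(458.7) = 275.52 m.
1° of latitude spans πR/180 = 111195 m, so Δφ = 275.52 / 111195 × 3600 = 8.920″.

Δφ = 8.9″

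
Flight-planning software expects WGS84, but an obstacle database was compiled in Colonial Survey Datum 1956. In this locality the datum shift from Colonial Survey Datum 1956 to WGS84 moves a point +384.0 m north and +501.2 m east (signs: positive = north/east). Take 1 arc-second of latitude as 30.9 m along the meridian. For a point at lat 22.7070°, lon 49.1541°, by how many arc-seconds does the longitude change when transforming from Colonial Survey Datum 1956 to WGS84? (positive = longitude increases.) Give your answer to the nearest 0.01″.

At latitude 22.7070°, cos φ = 0.922491.
1″ of longitude at this latitude = 30.90 × cos φ = 28.5050 m, so Δλ = 501.2 / 28.5050 = 17.583″.

Δλ = 17.58″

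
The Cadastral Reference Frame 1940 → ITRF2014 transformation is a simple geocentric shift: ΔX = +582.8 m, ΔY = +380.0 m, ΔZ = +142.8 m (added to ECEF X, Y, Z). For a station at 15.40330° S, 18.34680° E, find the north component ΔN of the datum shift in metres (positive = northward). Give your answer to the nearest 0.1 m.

ΔN = 316.4 m

At φ = -15.40330°, λ = 18.34680°: sin φ = -0.265612, cos φ = 0.964080, sin λ = 0.314768, cos λ = 0.949169.
ΔN = −sin φ cos λ·ΔX − sin φ sin λ·ΔY + cos φ·ΔZ = −(-0.265612)(0.949169)(582.8) − (-0.265612)(0.314768)(380.0) + (0.964080)(142.8) = 316.37 m.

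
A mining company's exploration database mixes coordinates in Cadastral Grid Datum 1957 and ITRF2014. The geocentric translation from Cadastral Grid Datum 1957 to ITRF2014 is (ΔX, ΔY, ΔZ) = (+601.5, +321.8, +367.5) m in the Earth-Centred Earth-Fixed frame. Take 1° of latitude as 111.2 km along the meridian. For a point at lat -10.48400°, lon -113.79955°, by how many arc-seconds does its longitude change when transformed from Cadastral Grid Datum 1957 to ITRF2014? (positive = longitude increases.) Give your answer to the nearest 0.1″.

sin φ = -0.181961, cos φ = 0.983306, sin λ = -0.914963, cos λ = -0.403538.
East component: ΔE = −sin λ·ΔX + cos λ·ΔY = −(-0.914963)(601.5) + (-0.403538)(321.8) = 420.49 m.
1° of latitude spans 111200 m; at latitude φ, 1° of longitude spans that × cos φ = 109343.6 m, so Δλ = 420.49 / 109343.6 × 3600 = 13.844″.

Δλ = 13.8″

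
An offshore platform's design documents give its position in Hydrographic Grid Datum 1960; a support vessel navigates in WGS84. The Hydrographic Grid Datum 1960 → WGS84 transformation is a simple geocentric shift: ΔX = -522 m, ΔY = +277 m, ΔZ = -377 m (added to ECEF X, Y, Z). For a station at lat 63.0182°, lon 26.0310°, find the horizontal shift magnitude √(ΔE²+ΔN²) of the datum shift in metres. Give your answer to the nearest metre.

498 m

At φ = 63.0182°, λ = 26.0310°: sin φ = 0.891151, cos φ = 0.453707, sin λ = 0.438857, cos λ = 0.898557.
ΔE = −sin λ·ΔX + cos λ·ΔY = −(0.438857)·(-522) + (0.898557)·(277) = 477.98 m.
ΔN = −sin φ cos λ·ΔX − sin φ sin λ·ΔY + cos φ·ΔZ = −(0.891151)(0.898557)(-522) − (0.891151)(0.438857)(277) + (0.453707)(-377) = 138.61 m.
Horizontal magnitude = √(ΔE² + ΔN²) = √(477.98² + 138.61²) = 497.68 m.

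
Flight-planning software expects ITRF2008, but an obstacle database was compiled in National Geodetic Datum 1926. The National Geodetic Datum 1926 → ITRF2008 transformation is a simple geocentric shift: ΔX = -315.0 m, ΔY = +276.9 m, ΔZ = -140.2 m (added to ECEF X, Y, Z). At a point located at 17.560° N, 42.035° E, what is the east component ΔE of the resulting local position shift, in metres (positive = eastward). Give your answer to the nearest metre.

The local east axis at (φ, λ) is (−sin λ, cos λ, 0), so ΔE = −sin(42.035°)·(-315.0) + cos(42.035°)·276.9 = 416.58 m.

ΔE = 417 m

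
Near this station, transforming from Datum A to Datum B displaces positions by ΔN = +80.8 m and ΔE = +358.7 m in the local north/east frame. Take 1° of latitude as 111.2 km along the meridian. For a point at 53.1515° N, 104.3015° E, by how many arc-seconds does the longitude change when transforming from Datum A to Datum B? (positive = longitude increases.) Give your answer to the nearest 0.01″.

Δλ = 19.36″

At latitude 53.1515°, cos φ = 0.599701.
1° of longitude at this latitude = 111.2 × cos φ = 66.69 km, so Δλ = 358.7 / 66686.8 = 0.0053789° = 19.364″.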